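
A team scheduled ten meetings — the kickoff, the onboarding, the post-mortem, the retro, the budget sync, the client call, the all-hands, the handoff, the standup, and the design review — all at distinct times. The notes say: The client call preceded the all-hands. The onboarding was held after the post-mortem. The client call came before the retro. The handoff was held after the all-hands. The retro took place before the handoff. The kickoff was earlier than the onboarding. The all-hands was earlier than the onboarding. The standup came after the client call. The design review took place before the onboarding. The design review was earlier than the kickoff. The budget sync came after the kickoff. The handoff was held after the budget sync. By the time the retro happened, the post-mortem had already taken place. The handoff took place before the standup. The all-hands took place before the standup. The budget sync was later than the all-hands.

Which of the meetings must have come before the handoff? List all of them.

the all-hands, the budget sync, the client call, the design review, the kickoff, the post-mortem, the retro

Directly stated before the handoff: the all-hands, the budget sync, and the retro.
The client call reaches the handoff via the client call → the retro → the handoff.
The design review reaches the handoff via the design review → the kickoff → the budget sync → the handoff.
The kickoff reaches the handoff via the kickoff → the budget sync → the handoff.
Likewise the post-mortem reaches the handoff by chaining the stated constraints.
No chain forces the standup (or any of the others) ahead of the handoff.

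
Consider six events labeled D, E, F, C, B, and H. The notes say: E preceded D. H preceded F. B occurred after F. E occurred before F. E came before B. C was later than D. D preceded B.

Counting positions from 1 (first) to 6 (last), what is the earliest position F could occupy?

3

E and H must both come before F — 2 forced predecessors.
Nothing else is forced ahead of F, so its earliest slot is position 2 + 1 = 3.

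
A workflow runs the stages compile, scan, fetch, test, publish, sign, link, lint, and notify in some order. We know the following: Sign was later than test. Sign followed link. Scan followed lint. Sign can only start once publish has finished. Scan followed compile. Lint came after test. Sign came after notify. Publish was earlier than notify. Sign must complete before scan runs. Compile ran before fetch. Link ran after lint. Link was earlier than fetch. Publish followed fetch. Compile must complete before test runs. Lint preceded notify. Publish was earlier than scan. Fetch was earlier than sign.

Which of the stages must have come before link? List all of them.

compile, lint, test

Directly stated before link: lint.
Compile reaches link via compile → test → lint → link.
Test reaches link via test → lint → link.
No chain forces sign (or any of the others) ahead of link.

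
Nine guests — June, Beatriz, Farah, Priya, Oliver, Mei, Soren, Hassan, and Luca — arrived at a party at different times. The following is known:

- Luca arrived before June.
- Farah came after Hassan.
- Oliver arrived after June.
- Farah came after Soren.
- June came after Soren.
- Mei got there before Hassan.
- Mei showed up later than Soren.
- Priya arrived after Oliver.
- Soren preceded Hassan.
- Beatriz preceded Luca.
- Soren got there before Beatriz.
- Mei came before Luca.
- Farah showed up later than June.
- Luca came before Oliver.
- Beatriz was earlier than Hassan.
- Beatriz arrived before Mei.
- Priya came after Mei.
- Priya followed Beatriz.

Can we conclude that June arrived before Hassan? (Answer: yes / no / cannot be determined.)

cannot be determined

No chain of stated constraints runs from June to Hassan, and none runs from Hassan to June either.
So the relative order of June and Hassan is not fixed by the given facts.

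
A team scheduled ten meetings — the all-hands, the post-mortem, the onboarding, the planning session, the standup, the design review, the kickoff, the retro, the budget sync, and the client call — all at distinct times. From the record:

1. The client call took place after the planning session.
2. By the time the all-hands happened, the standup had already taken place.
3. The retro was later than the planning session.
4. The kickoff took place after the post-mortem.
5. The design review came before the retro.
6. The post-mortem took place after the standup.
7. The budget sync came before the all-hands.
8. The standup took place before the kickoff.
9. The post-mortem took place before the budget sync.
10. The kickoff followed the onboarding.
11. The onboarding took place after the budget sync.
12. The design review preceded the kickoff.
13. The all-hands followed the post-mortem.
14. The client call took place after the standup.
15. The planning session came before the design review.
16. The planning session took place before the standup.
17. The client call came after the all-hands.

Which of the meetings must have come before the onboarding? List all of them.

the budget sync, the planning session, the post-mortem, the standup

Directly stated before the onboarding: the budget sync.
The planning session reaches the onboarding via the planning session → the standup → the post-mortem → the budget sync → the onboarding.
The post-mortem reaches the onboarding via the post-mortem → the budget sync → the onboarding.
The standup reaches the onboarding via the standup → the post-mortem → the budget sync → the onboarding.
No chain forces the all-hands (or any of the others) ahead of the onboarding.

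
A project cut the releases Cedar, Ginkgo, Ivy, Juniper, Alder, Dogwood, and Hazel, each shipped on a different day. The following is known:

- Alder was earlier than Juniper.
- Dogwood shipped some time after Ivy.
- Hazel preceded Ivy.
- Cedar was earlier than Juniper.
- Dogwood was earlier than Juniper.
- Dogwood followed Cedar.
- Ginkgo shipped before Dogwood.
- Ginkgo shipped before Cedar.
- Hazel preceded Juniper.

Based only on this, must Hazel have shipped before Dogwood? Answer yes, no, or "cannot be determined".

yes

Chain the constraints: Hazel → Ivy → Dogwood. Each link is directly stated, so Hazel comes before Dogwood.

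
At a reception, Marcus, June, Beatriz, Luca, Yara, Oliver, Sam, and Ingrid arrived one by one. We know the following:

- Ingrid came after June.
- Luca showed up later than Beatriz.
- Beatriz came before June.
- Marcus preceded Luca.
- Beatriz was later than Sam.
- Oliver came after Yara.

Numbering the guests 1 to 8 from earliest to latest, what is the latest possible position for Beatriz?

5

Beatriz must come before Ingrid, June, and Luca — 3 guests forced after them.
Everything else can be placed before Beatriz in some valid order, so Beatriz can sit as late as position 8 − 3 = 5.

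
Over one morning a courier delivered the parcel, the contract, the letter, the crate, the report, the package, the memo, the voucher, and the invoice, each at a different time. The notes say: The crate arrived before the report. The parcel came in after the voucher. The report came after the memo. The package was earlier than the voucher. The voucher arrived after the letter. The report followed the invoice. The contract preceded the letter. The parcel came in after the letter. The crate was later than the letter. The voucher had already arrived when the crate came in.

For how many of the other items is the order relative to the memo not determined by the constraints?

7

Forced after the memo: the report.
That leaves the contract, the crate, the invoice, the letter, the package, the parcel, and the voucher with no forced order relative to the memo — 7.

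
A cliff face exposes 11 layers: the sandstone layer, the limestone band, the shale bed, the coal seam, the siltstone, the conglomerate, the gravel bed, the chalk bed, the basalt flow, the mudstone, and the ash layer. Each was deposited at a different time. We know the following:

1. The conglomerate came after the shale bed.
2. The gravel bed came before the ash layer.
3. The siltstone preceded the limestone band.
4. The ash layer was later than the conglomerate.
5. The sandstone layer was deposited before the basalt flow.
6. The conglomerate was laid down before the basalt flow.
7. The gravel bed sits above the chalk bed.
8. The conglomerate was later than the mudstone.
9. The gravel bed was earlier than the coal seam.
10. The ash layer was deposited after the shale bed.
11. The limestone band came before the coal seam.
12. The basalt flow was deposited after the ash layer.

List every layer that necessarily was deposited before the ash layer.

Directly stated before the ash layer: the conglomerate, the gravel bed, and the shale bed.
The chalk bed reaches the ash layer via the chalk bed → the gravel bed → the ash layer.
The mudstone reaches the ash layer via the mudstone → the conglomerate → the ash layer.
No chain forces the limestone band (or any of the others) ahead of the ash layer.

the chalk bed, the conglomerate, the gravel bed, the mudstone, the shale bed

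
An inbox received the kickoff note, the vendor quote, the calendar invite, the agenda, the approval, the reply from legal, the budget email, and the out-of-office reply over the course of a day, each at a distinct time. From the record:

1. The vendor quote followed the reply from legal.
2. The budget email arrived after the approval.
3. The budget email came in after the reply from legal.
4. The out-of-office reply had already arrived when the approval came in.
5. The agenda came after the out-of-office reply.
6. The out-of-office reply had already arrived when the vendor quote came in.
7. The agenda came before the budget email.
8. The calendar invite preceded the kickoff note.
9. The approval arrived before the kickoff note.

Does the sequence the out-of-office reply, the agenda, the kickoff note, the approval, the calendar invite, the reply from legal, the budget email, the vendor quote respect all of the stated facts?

no

The constraints require the approval before the kickoff note, but in the proposed sequence the kickoff note appears ahead of the approval. That one violation is enough.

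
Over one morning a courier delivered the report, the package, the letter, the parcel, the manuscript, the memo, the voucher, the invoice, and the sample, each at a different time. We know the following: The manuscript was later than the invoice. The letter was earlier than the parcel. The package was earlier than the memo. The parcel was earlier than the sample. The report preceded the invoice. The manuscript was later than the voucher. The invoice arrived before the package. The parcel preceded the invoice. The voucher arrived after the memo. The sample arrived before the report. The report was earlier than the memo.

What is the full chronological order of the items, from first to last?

the letter, the parcel, the sample, the report, the invoice, the package, the memo, the voucher, the manuscript

The constraints fix every adjacent pair, so only one ordering works:
the letter → the parcel → the sample → the report → the invoice → the package → the memo → the voucher → the manuscript.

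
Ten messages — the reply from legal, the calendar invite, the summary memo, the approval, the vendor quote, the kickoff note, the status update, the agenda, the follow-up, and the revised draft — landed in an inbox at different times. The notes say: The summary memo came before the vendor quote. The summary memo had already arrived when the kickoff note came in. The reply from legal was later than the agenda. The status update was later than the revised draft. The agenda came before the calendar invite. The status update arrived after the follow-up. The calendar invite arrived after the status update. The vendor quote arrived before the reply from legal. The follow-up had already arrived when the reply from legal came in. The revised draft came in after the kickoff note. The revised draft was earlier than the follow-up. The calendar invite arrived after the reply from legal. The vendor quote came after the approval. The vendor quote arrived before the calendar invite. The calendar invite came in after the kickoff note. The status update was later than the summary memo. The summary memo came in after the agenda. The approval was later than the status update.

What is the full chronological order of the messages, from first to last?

The constraints fix every adjacent pair, so only one ordering works:
the agenda → the summary memo → the kickoff note → the revised draft → the follow-up → the status update → the approval → the vendor quote → the reply from legal → the calendar invite.

the agenda, the summary memo, the kickoff note, the revised draft, the follow-up, the status update, the approval, the vendor quote, the reply from legal, the calendar invite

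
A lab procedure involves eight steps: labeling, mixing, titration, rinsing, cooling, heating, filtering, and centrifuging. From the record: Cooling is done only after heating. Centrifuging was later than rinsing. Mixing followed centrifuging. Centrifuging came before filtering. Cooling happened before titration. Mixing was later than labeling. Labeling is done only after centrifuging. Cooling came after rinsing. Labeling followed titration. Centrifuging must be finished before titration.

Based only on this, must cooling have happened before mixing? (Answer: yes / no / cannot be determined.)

Chain the constraints: cooling → titration → labeling → mixing. Each link is directly stated, so cooling comes before mixing.

yes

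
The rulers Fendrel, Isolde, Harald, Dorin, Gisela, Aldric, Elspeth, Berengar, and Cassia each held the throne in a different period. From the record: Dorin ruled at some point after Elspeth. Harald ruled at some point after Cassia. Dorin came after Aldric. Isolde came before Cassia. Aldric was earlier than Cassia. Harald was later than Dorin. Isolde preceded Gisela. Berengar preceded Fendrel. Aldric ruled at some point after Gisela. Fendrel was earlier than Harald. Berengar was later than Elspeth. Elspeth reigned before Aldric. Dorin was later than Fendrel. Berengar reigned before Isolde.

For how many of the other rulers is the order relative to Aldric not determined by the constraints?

Forced before Aldric: Berengar, Elspeth, Gisela, and Isolde; forced after Aldric: Cassia, Dorin, and Harald.
That leaves Fendrel with no forced order relative to Aldric — 1.

1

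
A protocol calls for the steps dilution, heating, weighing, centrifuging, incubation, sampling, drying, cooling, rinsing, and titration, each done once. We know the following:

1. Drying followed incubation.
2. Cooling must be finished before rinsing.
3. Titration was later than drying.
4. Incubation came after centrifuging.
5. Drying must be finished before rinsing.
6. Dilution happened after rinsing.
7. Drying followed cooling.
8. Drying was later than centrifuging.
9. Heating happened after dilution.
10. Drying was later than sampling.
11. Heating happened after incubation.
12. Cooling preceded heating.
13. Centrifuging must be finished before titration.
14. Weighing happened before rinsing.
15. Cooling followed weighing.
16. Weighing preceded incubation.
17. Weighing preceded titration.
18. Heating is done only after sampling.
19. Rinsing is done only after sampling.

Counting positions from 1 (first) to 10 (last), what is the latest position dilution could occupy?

9

Dilution must come before heating — 1 step forced after it.
Everything else can be placed before dilution in some valid order, so dilution can sit as late as position 10 − 1 = 9.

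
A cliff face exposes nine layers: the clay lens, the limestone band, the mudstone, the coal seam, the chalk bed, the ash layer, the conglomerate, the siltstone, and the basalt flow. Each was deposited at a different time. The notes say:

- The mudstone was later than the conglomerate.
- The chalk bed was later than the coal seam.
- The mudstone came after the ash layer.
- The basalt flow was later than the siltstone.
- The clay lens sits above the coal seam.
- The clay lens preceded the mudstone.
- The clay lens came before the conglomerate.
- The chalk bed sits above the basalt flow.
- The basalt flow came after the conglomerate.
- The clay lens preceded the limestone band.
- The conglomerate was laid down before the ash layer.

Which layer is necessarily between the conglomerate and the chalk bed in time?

Tracing the constraints gives the conglomerate → the basalt flow → the chalk bed, so the basalt flow sits after the conglomerate and before the chalk bed.
No other layer is forced both after the conglomerate and before the chalk bed.

the basalt flow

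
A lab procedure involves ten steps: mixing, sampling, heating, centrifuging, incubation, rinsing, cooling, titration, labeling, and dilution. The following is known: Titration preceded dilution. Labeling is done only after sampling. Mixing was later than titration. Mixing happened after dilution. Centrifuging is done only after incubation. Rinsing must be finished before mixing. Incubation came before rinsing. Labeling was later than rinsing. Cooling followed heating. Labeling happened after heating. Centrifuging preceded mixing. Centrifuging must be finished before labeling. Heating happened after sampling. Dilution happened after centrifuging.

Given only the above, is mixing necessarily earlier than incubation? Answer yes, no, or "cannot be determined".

Tracing the constraints gives incubation → rinsing → mixing, so incubation must come before mixing.
That means mixing cannot be before incubation.

no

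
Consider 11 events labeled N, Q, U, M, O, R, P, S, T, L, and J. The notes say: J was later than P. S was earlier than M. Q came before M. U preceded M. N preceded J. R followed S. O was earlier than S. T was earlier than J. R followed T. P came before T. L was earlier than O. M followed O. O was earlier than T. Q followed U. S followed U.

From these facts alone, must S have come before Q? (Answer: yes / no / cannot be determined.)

cannot be determined

No chain of stated constraints runs from S to Q, and none runs from Q to S either.
So the relative order of S and Q is not fixed by the given facts.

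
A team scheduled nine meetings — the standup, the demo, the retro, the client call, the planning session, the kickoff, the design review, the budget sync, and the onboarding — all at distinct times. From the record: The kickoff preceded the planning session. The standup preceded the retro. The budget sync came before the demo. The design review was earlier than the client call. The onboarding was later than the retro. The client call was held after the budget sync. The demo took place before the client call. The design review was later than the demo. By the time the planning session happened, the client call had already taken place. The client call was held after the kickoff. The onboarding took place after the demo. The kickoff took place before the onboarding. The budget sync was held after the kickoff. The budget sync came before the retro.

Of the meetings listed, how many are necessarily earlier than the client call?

4

Directly stated before the client call: the budget sync, the demo, the design review, and the kickoff.
No chain forces the standup (or any of the others) ahead of the client call.
That's the budget sync, the demo, the design review, and the kickoff — 4 in all.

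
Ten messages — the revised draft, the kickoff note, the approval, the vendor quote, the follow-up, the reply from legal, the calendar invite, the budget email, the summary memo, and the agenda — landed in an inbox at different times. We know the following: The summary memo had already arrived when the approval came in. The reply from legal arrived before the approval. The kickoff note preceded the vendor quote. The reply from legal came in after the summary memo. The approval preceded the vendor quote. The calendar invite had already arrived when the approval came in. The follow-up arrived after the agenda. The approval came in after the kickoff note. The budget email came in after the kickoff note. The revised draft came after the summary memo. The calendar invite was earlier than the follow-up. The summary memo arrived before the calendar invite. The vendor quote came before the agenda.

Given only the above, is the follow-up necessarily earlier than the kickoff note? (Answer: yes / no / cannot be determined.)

Tracing the constraints gives the kickoff note → the vendor quote → the agenda → the follow-up, so the kickoff note must come before the follow-up.
That means the follow-up cannot be before the kickoff note.

no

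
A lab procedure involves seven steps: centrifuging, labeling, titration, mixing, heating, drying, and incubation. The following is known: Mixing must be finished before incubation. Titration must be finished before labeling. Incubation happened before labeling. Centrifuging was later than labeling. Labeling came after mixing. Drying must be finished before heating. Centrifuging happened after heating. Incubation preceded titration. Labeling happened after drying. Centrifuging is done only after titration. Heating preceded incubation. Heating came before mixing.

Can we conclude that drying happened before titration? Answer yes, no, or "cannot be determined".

yes

Chain the constraints: drying → heating → incubation → titration. Each link is directly stated, so drying comes before titration.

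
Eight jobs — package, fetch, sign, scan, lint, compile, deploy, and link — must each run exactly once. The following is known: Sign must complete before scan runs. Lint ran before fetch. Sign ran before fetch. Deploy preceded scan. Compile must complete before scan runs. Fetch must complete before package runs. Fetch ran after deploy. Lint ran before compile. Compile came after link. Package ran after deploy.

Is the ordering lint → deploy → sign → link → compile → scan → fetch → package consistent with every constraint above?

yes

Check each stated constraint against the proposed order — e.g. deploy is ahead of package; lint is ahead of fetch. Every pair is in the required order; nothing is violated.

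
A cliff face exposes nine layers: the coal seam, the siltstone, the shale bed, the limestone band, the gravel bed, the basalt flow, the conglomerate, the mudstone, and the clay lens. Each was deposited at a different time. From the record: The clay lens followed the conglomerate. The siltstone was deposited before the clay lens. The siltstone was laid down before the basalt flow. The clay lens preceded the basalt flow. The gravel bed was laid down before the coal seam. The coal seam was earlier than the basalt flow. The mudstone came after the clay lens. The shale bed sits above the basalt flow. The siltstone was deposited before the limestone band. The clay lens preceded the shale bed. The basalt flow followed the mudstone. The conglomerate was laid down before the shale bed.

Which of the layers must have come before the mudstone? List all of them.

Directly stated before the mudstone: the clay lens.
The conglomerate reaches the mudstone via the conglomerate → the clay lens → the mudstone.
The siltstone reaches the mudstone via the siltstone → the clay lens → the mudstone.

the clay lens, the conglomerate, the siltstone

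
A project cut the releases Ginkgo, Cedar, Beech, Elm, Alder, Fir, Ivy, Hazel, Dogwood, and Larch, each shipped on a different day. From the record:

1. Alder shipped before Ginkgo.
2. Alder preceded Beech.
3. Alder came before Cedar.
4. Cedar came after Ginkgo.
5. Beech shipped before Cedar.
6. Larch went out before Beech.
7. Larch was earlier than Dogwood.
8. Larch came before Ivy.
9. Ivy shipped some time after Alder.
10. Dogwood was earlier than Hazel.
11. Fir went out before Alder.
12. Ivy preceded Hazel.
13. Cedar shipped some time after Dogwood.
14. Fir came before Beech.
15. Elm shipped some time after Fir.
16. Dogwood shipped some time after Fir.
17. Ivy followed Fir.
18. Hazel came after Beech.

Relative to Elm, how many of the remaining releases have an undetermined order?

8

Forced before Elm: Fir.
That leaves Alder, Beech, Cedar, Dogwood, Ginkgo, Hazel, Ivy, and Larch with no forced order relative to Elm — 8.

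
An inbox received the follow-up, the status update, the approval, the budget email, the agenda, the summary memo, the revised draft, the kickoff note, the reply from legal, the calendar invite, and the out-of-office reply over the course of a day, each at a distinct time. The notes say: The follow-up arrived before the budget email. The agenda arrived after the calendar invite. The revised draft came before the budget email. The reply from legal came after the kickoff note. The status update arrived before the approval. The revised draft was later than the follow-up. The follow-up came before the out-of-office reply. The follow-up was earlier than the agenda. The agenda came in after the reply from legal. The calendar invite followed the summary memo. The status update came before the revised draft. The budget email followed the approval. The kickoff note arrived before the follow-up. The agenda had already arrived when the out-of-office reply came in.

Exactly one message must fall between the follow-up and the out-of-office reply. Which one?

Tracing the constraints gives the follow-up → the agenda → the out-of-office reply, so the agenda sits after the follow-up and before the out-of-office reply.
No other message is forced both after the follow-up and before the out-of-office reply.

the agenda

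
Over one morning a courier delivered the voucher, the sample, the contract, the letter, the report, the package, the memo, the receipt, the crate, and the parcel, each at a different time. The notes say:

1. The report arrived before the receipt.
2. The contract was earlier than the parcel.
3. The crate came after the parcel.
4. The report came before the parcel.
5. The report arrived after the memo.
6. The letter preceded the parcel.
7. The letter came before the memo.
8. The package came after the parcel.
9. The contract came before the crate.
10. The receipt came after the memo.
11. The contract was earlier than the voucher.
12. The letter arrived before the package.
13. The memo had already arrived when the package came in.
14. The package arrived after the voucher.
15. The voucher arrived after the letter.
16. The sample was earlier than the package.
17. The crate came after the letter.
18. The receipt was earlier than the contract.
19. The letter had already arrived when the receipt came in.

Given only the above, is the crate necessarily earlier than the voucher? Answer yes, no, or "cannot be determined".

cannot be determined

No chain of stated constraints runs from the crate to the voucher, and none runs from the voucher to the crate either.
So the relative order of the crate and the voucher is not fixed by the given facts.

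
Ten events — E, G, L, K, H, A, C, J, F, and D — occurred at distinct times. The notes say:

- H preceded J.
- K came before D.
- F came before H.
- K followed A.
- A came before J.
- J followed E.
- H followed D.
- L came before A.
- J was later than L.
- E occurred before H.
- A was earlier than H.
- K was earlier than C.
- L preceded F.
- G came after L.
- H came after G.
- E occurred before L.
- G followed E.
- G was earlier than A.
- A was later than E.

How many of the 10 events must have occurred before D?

Directly stated before D: K.
A reaches D via A → K → D.
E reaches D via E → A → K → D.
G reaches D via G → A → K → D.
Likewise L reaches D by chaining the stated constraints.
No chain forces F (or any of the others) ahead of D.
That's A, E, G, K, and L — 5 in all.

5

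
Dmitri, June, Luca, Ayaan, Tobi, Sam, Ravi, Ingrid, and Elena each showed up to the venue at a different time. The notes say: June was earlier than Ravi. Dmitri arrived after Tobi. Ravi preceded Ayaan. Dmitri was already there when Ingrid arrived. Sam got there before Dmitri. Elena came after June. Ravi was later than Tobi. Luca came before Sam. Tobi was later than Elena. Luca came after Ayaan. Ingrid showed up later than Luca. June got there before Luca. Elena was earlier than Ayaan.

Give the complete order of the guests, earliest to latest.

June, Elena, Tobi, Ravi, Ayaan, Luca, Sam, Dmitri, Ingrid

The constraints fix every adjacent pair, so only one ordering works:
June → Elena → Tobi → Ravi → Ayaan → Luca → Sam → Dmitri → Ingrid.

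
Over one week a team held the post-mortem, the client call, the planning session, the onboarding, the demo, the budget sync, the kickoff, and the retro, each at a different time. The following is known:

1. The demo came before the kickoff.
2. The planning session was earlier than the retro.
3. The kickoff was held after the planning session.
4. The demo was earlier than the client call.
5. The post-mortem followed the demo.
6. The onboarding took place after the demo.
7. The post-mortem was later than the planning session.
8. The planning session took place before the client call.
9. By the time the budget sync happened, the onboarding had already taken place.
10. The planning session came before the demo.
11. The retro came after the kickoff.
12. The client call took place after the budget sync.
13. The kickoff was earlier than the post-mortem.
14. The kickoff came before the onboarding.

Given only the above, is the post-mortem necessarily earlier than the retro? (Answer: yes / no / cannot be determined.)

cannot be determined

No chain of stated constraints runs from the post-mortem to the retro, and none runs from the retro to the post-mortem either.
So the relative order of the post-mortem and the retro is not fixed by the given facts.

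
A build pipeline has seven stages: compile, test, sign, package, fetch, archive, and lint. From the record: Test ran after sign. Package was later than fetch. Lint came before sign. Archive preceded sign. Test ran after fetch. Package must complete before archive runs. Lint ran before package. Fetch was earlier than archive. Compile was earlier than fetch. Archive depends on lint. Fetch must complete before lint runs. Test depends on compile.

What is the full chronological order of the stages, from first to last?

compile, fetch, lint, package, archive, sign, test

The constraints fix every adjacent pair, so only one ordering works:
compile → fetch → lint → package → archive → sign → test.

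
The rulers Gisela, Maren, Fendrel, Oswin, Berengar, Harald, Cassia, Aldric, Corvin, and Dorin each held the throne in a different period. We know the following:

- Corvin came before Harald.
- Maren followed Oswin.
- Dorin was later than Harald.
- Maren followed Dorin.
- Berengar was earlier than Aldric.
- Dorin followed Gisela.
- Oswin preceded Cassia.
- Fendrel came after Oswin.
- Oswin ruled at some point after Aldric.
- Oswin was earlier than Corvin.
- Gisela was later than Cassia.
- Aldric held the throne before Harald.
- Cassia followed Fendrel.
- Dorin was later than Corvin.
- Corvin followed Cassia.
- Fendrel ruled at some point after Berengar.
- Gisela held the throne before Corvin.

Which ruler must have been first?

Berengar

Berengar has a chain of constraints placing them before every other ruler, so Berengar must be first.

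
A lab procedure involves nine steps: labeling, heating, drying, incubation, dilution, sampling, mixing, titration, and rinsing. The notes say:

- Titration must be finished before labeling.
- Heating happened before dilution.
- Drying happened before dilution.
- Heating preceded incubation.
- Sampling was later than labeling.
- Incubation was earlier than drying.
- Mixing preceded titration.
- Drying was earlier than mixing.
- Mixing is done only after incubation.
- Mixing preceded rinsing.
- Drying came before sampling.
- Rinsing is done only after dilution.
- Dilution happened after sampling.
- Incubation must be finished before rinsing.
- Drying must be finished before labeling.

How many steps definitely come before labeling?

Directly stated before labeling: drying and titration.
Heating reaches labeling via heating → incubation → drying → labeling.
Incubation reaches labeling via incubation → drying → labeling.
Mixing reaches labeling via mixing → titration → labeling.
That's drying, heating, incubation, mixing, and titration — 5 in all.

5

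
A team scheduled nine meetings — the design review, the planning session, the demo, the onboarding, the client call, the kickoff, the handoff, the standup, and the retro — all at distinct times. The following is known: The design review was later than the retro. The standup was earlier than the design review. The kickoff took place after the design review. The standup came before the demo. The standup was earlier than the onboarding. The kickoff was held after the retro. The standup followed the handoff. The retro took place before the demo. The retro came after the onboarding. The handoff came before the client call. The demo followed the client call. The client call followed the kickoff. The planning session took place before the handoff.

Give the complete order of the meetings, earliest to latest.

the planning session, the handoff, the standup, the onboarding, the retro, the design review, the kickoff, the client call, the demo

The constraints fix every adjacent pair, so only one ordering works:
the planning session → the handoff → the standup → the onboarding → the retro → the design review → the kickoff → the client call → the demo.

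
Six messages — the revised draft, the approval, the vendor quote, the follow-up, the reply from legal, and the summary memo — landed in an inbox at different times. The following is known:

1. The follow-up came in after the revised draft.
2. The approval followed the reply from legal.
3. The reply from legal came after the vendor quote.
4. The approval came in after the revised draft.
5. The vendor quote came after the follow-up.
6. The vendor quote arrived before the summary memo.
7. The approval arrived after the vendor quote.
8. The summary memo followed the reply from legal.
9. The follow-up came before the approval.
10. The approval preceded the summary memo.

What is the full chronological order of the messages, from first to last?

The constraints fix every adjacent pair, so only one ordering works:
the revised draft → the follow-up → the vendor quote → the reply from legal → the approval → the summary memo.

the revised draft, the follow-up, the vendor quote, the reply from legal, the approval, the summary memo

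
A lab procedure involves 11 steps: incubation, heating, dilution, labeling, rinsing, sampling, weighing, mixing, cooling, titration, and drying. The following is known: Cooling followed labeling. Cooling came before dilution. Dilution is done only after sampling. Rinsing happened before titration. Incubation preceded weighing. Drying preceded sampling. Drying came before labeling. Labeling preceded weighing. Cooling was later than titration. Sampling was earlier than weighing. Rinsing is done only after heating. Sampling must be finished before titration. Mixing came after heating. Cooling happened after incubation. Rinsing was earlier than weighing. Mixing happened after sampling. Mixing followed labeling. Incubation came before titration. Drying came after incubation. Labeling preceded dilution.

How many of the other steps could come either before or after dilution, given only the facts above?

2

Forced before dilution: cooling, drying, heating, incubation, labeling, rinsing, sampling, and titration.
That leaves mixing and weighing with no forced order relative to dilution — 2.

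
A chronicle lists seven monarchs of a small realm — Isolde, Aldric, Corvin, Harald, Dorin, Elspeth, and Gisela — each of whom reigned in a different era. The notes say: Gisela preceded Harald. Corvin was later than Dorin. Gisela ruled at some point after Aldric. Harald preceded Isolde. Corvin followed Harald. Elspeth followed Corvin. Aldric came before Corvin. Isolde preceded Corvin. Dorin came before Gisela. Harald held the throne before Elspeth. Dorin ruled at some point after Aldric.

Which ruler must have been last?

Elspeth

Every other ruler has a chain of constraints placing them before Elspeth, so Elspeth is last.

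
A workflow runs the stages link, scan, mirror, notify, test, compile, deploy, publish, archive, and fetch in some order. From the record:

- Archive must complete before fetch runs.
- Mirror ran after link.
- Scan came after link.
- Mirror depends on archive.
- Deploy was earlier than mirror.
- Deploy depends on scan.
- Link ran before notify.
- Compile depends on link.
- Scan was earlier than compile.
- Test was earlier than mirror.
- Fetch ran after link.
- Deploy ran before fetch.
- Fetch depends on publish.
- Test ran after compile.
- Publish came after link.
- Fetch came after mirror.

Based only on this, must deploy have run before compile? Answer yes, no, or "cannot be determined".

No chain of stated constraints runs from deploy to compile, and none runs from compile to deploy either.
So the relative order of deploy and compile is not fixed by the given facts.

cannot be determined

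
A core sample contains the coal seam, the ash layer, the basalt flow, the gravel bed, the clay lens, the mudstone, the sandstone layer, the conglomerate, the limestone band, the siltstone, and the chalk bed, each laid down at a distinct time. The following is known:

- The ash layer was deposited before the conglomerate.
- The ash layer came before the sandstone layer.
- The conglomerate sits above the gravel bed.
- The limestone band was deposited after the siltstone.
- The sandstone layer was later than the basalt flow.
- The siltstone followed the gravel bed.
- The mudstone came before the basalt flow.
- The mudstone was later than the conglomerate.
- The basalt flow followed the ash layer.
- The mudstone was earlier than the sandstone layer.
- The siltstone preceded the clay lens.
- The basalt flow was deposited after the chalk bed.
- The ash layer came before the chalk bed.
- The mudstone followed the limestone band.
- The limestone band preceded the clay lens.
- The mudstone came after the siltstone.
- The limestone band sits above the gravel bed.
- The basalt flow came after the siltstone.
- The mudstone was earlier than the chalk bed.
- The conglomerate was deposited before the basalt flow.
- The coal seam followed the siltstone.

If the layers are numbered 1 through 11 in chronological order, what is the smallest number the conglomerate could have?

3

The ash layer and the gravel bed must both come before the conglomerate — 2 forced predecessors.
Nothing else is forced ahead of the conglomerate, so its earliest slot is position 2 + 1 = 3.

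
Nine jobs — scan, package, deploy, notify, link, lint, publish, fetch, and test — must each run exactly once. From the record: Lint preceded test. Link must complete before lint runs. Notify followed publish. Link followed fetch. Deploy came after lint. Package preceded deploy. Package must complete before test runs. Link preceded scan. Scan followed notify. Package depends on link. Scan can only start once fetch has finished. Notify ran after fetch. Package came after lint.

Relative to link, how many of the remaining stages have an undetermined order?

Forced before link: fetch; forced after link: deploy, lint, package, scan, and test.
That leaves notify and publish with no forced order relative to link — 2.

2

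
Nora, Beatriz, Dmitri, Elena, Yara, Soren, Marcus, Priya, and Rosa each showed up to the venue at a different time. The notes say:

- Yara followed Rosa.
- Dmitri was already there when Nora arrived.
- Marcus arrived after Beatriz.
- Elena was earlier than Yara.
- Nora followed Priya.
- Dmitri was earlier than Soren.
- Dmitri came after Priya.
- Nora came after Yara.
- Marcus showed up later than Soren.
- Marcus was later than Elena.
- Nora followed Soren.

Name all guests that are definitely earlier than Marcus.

Beatriz, Dmitri, Elena, Priya, Soren

Directly stated before Marcus: Beatriz, Elena, and Soren.
Dmitri reaches Marcus via Dmitri → Soren → Marcus.
Priya reaches Marcus via Priya → Dmitri → Soren → Marcus.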